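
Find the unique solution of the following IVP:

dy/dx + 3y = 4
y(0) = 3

General solution: y = 4/3 + Ce^(-3x)
Applying y(0) = 3: C = 3 - 4/3 = 5/3
Particular solution: y = 4/3 + (5/3)e^(-3x)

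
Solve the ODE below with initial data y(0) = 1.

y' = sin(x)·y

General solution: y = Ce^(-cos(x))
Applying IC y(0) = 1:
Particular solution: y = e^(1-cos(x))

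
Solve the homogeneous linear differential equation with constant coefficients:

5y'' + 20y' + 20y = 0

Characteristic equation: 5r² + 20r + 20 = 0
Divide by 5: r² + 4r + 4 = 0
Factored: (r + 2)² = 0
Repeated root: r = -2
General solution: y = (C₁ + C₂x)e^(-2x)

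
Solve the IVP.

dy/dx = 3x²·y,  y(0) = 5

General solution: y = Ce^(x³)
Applying IC y(0) = 5:
Particular solution: y = 5e^(x³)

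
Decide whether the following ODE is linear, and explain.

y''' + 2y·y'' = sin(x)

Nonlinear (y·y'' term)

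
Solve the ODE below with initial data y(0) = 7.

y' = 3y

General solution: y = Ce^(3x)
Applying IC y(0) = 7:
Particular solution: y = 7e^(3x)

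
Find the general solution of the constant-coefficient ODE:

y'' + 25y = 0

Characteristic equation: r² + 25 = 0
Roots: r = ±5i (complex conjugates)
General solution: y = C₁cos(5x) + C₂sin(5x)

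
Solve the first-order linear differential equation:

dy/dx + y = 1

Using integrating factor method:

General solution: y = 1 + Ce^(-x)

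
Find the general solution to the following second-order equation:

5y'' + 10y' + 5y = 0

Characteristic equation: 5r² + 10r + 5 = 0
Divide by 5: r² + 2r + 1 = 0
Factored: (r + 1)² = 0
Repeated root: r = -1
General solution: y = (C₁ + C₂x)e^(-x)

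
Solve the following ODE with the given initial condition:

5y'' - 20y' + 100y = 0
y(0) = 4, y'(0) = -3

General solution: y = e^(2x)(C₁cos(4x) + C₂sin(4x))
Complex roots r = 2 ± 4i
Applying ICs: C₁ = 4, C₂ = -11/4
Particular solution: y = e^(2x)(4cos(4x) - (11/4)sin(4x))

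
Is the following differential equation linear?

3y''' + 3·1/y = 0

No. Nonlinear (1/y term)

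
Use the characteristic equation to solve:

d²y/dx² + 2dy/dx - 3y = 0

Characteristic equation: r² + 2r - 3 = 0
Roots: r = 1, -3 (distinct real)
General solution: y = C₁e^x + C₂e^(-3x)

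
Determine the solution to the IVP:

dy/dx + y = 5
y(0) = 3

General solution: y = 5 + Ce^(-x)
Applying y(0) = 3: C = 3 - 5 = -2
Particular solution: y = 5 - 2e^(-x)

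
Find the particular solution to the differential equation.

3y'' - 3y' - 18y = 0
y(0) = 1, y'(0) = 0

General solution: y = C₁e^(3x) + C₂e^(-2x)
Applying ICs: C₁ = 2/5, C₂ = 3/5
Particular solution: y = (2/5)e^(3x) + (3/5)e^(-2x)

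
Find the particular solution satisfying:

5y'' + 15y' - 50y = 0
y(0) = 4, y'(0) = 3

General solution: y = C₁e^(2x) + C₂e^(-5x)
Applying ICs: C₁ = 23/7, C₂ = 5/7
Particular solution: y = (23/7)e^(2x) + (5/7)e^(-5x)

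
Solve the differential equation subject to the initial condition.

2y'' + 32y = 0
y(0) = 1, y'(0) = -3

General solution: y = C₁cos(4x) + C₂sin(4x)
Complex roots r = ±4i
Applying ICs: C₁ = 1, C₂ = -3/4
Particular solution: y = cos(4x) - (3/4)sin(4x)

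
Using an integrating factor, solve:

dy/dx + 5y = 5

Using integrating factor method:

General solution: y = 1 + Ce^(-5x)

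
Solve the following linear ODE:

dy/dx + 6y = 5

Using integrating factor method:

General solution: y = 5/6 + Ce^(-6x)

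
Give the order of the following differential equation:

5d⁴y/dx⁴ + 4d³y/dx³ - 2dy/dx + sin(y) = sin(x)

The order is 4 (highest derivative is of order 4).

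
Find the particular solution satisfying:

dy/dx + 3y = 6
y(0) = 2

General solution: y = 2 + Ce^(-3x)
Applying y(0) = 2: C = 2 - 2 = 0
Particular solution: y = 2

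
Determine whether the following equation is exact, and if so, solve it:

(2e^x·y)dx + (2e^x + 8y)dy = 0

Verify exactness: ∂M/∂y = ∂N/∂x ✓
Find F(x,y) such that ∂F/∂x = M, ∂F/∂y = N
Solution: 2e^x·y + 4y² = C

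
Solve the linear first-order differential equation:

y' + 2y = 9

Using integrating factor method:

General solution: y = 9/2 + Ce^(-2x)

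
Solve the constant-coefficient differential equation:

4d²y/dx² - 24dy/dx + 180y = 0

Characteristic equation: 4r² - 24r + 180 = 0
Divide by 4: r² - 6r + 45 = 0
Roots: r = 3 ± 6i (complex conjugates)
General solution: y = e^(3x)(C₁cos(6x) + C₂sin(6x))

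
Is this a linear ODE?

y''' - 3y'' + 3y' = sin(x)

Yes. Linear (y and its derivatives appear to the first power only, no products of y terms)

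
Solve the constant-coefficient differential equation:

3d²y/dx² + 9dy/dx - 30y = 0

Characteristic equation: 3r² + 9r - 30 = 0
Divide by 3: r² + 3r - 10 = 0
Roots: r = 2, -5 (distinct real)
General solution: y = C₁e^(2x) + C₂e^(-5x)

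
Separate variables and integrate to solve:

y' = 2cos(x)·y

Separating variables and integrating:
ln|y| = 2sin(x) + C

General solution: y = Ce^(2sin(x))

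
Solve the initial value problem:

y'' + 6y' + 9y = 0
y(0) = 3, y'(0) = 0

General solution: y = (C₁ + C₂x)e^(-3x)
Repeated root r = -3
Applying ICs: C₁ = 3, C₂ = 9
Particular solution: y = (3 + 9x)e^(-3x)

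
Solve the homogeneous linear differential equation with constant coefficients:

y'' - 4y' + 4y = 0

Characteristic equation: r² - 4r + 4 = 0
Factored: (r - 2)² = 0
Repeated root: r = 2
General solution: y = (C₁ + C₂x)e^(2x)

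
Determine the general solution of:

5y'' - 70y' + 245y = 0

Characteristic equation: 5r² - 70r + 245 = 0
Divide by 5: r² - 14r + 49 = 0
Factored: (r - 7)² = 0
Repeated root: r = 7
General solution: y = (C₁ + C₂x)e^(7x)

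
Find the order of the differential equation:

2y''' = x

The order is 3 (highest derivative is of order 3).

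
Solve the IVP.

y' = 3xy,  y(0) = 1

General solution: y = Ce^(3x²/2)
Applying IC y(0) = 1:
Particular solution: y = e^(3x²/2)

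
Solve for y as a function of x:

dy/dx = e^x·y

Separating variables and integrating:
ln|y| = e^x + C

General solution: y = Ce^(e^x)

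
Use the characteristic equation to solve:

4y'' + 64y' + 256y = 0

Characteristic equation: 4r² + 64r + 256 = 0
Divide by 4: r² + 16r + 64 = 0
Factored: (r + 8)² = 0
Repeated root: r = -8
General solution: y = (C₁ + C₂x)e^(-8x)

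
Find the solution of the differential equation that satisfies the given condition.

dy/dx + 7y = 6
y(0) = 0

General solution: y = 6/7 + Ce^(-7x)
Applying y(0) = 0: C = 0 - 6/7 = -6/7
Particular solution: y = 6/7 - (6/7)e^(-7x)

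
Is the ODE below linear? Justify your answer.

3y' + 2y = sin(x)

Yes. Linear (y and its derivatives appear to the first power only, no products of y terms)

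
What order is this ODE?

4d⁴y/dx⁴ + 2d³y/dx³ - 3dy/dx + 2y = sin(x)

The order is 4 (highest derivative is of order 4).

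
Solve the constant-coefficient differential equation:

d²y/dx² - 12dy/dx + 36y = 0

Characteristic equation: r² - 12r + 36 = 0
Factored: (r - 6)² = 0
Repeated root: r = 6
General solution: y = (C₁ + C₂x)e^(6x)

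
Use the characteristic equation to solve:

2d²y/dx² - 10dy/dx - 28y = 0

Characteristic equation: 2r² - 10r - 28 = 0
Divide by 2: r² - 5r - 14 = 0
Roots: r = 7, -2 (distinct real)
General solution: y = C₁e^(7x) + C₂e^(-2x)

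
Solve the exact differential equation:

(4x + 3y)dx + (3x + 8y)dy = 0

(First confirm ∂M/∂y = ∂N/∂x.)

Verify exactness: ∂M/∂y = ∂N/∂x ✓
Find F(x,y) such that ∂F/∂x = M, ∂F/∂y = N
Solution: 2x² + 3xy + 4y² = C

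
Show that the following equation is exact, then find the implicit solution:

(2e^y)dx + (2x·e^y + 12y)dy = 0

Verify exactness: ∂M/∂y = ∂N/∂x ✓
Find F(x,y) such that ∂F/∂x = M, ∂F/∂y = N
Solution: 2x·e^y + 6y² = C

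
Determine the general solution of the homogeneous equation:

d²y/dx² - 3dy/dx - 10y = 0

Characteristic equation: r² - 3r - 10 = 0
Roots: r = 5, -2 (distinct real)
General solution: y = C₁e^(5x) + C₂e^(-2x)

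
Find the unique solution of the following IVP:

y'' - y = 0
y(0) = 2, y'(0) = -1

General solution: y = C₁e^x + C₂e^(-x)
Applying ICs: C₁ = 1/2, C₂ = 3/2
Particular solution: y = (1/2)e^x + (3/2)e^(-x)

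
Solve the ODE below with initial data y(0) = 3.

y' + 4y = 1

General solution: y = 1/4 + Ce^(-4x)
Applying y(0) = 3: C = 3 - 1/4 = 11/4
Particular solution: y = 1/4 + (11/4)e^(-4x)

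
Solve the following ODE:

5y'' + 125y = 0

Characteristic equation: 5r² + 125 = 0
Divide by 5: r² + 25 = 0
Roots: r = ±5i (complex conjugates)
General solution: y = C₁cos(5x) + C₂sin(5x)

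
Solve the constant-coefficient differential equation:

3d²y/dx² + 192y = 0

Characteristic equation: 3r² + 192 = 0
Divide by 3: r² + 64 = 0
Roots: r = ±8i (complex conjugates)
General solution: y = C₁cos(8x) + C₂sin(8x)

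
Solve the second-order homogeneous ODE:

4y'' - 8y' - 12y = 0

Characteristic equation: 4r² - 8r - 12 = 0
Divide by 4: r² - 2r - 3 = 0
Roots: r = 3, -1 (distinct real)
General solution: y = C₁e^(3x) + C₂e^(-x)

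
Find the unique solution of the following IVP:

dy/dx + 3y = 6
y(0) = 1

General solution: y = 2 + Ce^(-3x)
Applying y(0) = 1: C = 1 - 2 = -1
Particular solution: y = 2 - e^(-3x)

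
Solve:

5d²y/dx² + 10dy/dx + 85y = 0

Characteristic equation: 5r² + 10r + 85 = 0
Divide by 5: r² + 2r + 17 = 0
Roots: r = -1 ± 4i (complex conjugates)
General solution: y = e^(-x)(C₁cos(4x) + C₂sin(4x))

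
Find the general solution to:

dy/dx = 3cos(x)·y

Separating variables and integrating:
ln|y| = 3sin(x) + C

General solution: y = Ce^(3sin(x))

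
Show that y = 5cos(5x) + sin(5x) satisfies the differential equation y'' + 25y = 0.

Verification:
y'' = -125cos(5x) - 25sin(5x)
y'' + 25y = 0 ✓

Yes, it is a solution.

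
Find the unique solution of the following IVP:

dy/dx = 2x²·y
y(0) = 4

General solution: y = Ce^(2x³/3)
Applying IC y(0) = 4:
Particular solution: y = 4e^(2x³/3)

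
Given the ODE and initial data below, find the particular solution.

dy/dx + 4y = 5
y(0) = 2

General solution: y = 5/4 + Ce^(-4x)
Applying y(0) = 2: C = 2 - 5/4 = 3/4
Particular solution: y = 5/4 + (3/4)e^(-4x)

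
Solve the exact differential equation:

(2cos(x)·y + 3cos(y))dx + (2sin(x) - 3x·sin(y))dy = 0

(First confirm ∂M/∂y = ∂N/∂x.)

Verify exactness: ∂M/∂y = ∂N/∂x ✓
Find F(x,y) such that ∂F/∂x = M, ∂F/∂y = N
Solution: 2sin(x)·y + 3x·cos(y) = C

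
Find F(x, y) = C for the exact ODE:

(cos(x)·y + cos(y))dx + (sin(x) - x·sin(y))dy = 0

Verify exactness: ∂M/∂y = ∂N/∂x ✓
Find F(x,y) such that ∂F/∂x = M, ∂F/∂y = N
Solution: sin(x)·y + x·cos(y) = C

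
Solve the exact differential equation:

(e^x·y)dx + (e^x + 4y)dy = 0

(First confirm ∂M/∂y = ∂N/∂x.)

Verify exactness: ∂M/∂y = ∂N/∂x ✓
Find F(x,y) such that ∂F/∂x = M, ∂F/∂y = N
Solution: e^x·y + 2y² = C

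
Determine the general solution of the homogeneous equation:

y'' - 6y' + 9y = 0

Characteristic equation: r² - 6r + 9 = 0
Factored: (r - 3)² = 0
Repeated root: r = 3
General solution: y = (C₁ + C₂x)e^(3x)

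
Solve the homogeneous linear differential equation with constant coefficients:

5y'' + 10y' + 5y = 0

Characteristic equation: 5r² + 10r + 5 = 0
Divide by 5: r² + 2r + 1 = 0
Factored: (r + 1)² = 0
Repeated root: r = -1
General solution: y = (C₁ + C₂x)e^(-x)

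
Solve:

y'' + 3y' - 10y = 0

Characteristic equation: r² + 3r - 10 = 0
Roots: r = 2, -5 (distinct real)
General solution: y = C₁e^(2x) + C₂e^(-5x)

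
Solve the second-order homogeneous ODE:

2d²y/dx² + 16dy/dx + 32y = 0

Characteristic equation: 2r² + 16r + 32 = 0
Divide by 2: r² + 8r + 16 = 0
Factored: (r + 4)² = 0
Repeated root: r = -4
General solution: y = (C₁ + C₂x)e^(-4x)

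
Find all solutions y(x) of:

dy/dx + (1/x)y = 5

Using integrating factor method:

General solution: y = (5/2)x + C/x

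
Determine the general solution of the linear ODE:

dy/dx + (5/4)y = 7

Using integrating factor method:

General solution: y = 28/5 + Ce^(-5x/4)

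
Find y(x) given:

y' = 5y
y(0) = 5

General solution: y = Ce^(5x)
Applying IC y(0) = 5:
Particular solution: y = 5e^(5x)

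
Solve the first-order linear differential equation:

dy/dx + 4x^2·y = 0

Using integrating factor method:

General solution: y = Ce^(-4x^3/3)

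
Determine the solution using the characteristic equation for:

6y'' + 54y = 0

Characteristic equation: 6r² + 54 = 0
Divide by 6: r² + 9 = 0
Roots: r = ±3i (complex conjugates)
General solution: y = C₁cos(3x) + C₂sin(3x)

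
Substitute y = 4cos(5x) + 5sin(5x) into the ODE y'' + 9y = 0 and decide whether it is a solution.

Verification:
y'' = -100cos(5x) - 125sin(5x)
y'' + 9y ≠ 0 (frequency mismatch: got 25 instead of 9)

No, it is not a solution.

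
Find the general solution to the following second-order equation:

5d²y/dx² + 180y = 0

Characteristic equation: 5r² + 180 = 0
Divide by 5: r² + 36 = 0
Roots: r = ±6i (complex conjugates)
General solution: y = C₁cos(6x) + C₂sin(6x)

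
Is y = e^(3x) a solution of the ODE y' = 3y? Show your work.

Verification:
y = e^(3x)
y' = 3e^(3x)
3y = 3e^(3x)
y' = 3y ✓

Yes, it is a solution.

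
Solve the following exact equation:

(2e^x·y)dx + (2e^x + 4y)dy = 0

Verify exactness: ∂M/∂y = ∂N/∂x ✓
Find F(x,y) such that ∂F/∂x = M, ∂F/∂y = N
Solution: 2e^x·y + 2y² = C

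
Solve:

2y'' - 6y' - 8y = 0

Characteristic equation: 2r² - 6r - 8 = 0
Divide by 2: r² - 3r - 4 = 0
Roots: r = 4, -1 (distinct real)
General solution: y = C₁e^(4x) + C₂e^(-x)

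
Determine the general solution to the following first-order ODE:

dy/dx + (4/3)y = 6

Using integrating factor method:

General solution: y = 9/2 + Ce^(-4x/3)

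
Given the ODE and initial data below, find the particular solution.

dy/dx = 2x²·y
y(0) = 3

General solution: y = Ce^(2x³/3)
Applying IC y(0) = 3:
Particular solution: y = 3e^(2x³/3)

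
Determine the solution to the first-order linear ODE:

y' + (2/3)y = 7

Using integrating factor method:

General solution: y = 21/2 + Ce^(-2x/3)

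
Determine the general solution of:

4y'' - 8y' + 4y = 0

Characteristic equation: 4r² - 8r + 4 = 0
Divide by 4: r² - 2r + 1 = 0
Factored: (r - 1)² = 0
Repeated root: r = 1
General solution: y = (C₁ + C₂x)e^x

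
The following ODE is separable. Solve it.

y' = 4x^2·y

Separating variables and integrating:
ln|y| = 4x^3/3 + C

General solution: y = Ce^(4x^3/3)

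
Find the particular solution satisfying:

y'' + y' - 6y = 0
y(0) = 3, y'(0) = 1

General solution: y = C₁e^(2x) + C₂e^(-3x)
Applying ICs: C₁ = 2, C₂ = 1
Particular solution: y = 2e^(2x) + e^(-3x)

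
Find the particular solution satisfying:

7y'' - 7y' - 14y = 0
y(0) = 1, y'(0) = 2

General solution: y = C₁e^(2x) + C₂e^(-x)
Applying ICs: C₁ = 1, C₂ = 0
Particular solution: y = e^(2x)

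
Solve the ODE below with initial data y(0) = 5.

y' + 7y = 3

General solution: y = 3/7 + Ce^(-7x)
Applying y(0) = 5: C = 5 - 3/7 = 32/7
Particular solution: y = 3/7 + (32/7)e^(-7x)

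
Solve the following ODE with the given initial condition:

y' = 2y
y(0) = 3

General solution: y = Ce^(2x)
Applying IC y(0) = 3:
Particular solution: y = 3e^(2x)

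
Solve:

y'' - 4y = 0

Characteristic equation: r² - 4 = 0
Roots: r = 2, -2 (distinct real)
General solution: y = C₁e^(2x) + C₂e^(-2x)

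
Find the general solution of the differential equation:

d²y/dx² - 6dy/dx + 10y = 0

Characteristic equation: r² - 6r + 10 = 0
Roots: r = 3 ± i (complex conjugates)
General solution: y = e^(3x)(C₁cos(x) + C₂sin(x))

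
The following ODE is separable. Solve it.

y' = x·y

Separating variables and integrating:
ln|y| = x^2/2 + C

General solution: y = Ce^(x^2/2)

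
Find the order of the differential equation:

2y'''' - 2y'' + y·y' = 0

The order is 4 (highest derivative is of order 4).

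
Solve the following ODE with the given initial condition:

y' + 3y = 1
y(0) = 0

General solution: y = 1/3 + Ce^(-3x)
Applying y(0) = 0: C = 0 - 1/3 = -1/3
Particular solution: y = 1/3 - (1/3)e^(-3x)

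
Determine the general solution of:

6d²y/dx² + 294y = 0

Characteristic equation: 6r² + 294 = 0
Divide by 6: r² + 49 = 0
Roots: r = ±7i (complex conjugates)
General solution: y = C₁cos(7x) + C₂sin(7x)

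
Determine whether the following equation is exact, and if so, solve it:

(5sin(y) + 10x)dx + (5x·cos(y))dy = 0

Verify exactness: ∂M/∂y = ∂N/∂x ✓
Find F(x,y) such that ∂F/∂x = M, ∂F/∂y = N
Solution: 5x·sin(y) + 5x² = C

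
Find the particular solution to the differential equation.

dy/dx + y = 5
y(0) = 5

General solution: y = 5 + Ce^(-x)
Applying y(0) = 5: C = 5 - 5 = 0
Particular solution: y = 5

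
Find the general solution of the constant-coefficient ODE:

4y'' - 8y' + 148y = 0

Characteristic equation: 4r² - 8r + 148 = 0
Divide by 4: r² - 2r + 37 = 0
Roots: r = 1 ± 6i (complex conjugates)
General solution: y = e^x(C₁cos(6x) + C₂sin(6x))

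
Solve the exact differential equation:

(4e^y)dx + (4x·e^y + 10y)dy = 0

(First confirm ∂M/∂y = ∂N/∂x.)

Verify exactness: ∂M/∂y = ∂N/∂x ✓
Find F(x,y) such that ∂F/∂x = M, ∂F/∂y = N
Solution: 4x·e^y + 5y² = C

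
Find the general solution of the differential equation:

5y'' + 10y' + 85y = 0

Characteristic equation: 5r² + 10r + 85 = 0
Divide by 5: r² + 2r + 17 = 0
Roots: r = -1 ± 4i (complex conjugates)
General solution: y = e^(-x)(C₁cos(4x) + C₂sin(4x))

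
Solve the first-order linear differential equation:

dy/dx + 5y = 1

Using integrating factor method:

General solution: y = 1/5 + Ce^(-5x)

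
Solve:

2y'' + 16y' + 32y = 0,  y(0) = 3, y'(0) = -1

General solution: y = (C₁ + C₂x)e^(-4x)
Repeated root r = -4
Applying ICs: C₁ = 3, C₂ = 11
Particular solution: y = (3 + 11x)e^(-4x)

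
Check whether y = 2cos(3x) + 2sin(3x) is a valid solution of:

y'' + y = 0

Verification:
y'' = -18cos(3x) - 18sin(3x)
y'' + y ≠ 0 (frequency mismatch: got 9 instead of 1)

No, it is not a solution.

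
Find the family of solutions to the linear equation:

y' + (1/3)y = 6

Using integrating factor method:

General solution: y = 18 + Ce^(-x/3)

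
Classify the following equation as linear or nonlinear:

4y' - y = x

Linear (y and its derivatives appear to the first power only, no products of y terms)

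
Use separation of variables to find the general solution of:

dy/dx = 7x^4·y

Separating variables and integrating:
ln|y| = 7x^5/5 + C

General solution: y = Ce^(7x^5/5)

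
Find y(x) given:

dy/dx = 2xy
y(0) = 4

General solution: y = Ce^(x²)
Applying IC y(0) = 4:
Particular solution: y = 4e^(x²)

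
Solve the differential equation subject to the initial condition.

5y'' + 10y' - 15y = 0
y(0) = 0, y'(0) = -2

General solution: y = C₁e^x + C₂e^(-3x)
Applying ICs: C₁ = -1/2, C₂ = 1/2
Particular solution: y = -(1/2)e^x + (1/2)e^(-3x)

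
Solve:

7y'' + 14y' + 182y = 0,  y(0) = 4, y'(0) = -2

General solution: y = e^(-x)(C₁cos(5x) + C₂sin(5x))
Complex roots r = -1 ± 5i
Applying ICs: C₁ = 4, C₂ = 2/5
Particular solution: y = e^(-x)(4cos(5x) + (2/5)sin(5x))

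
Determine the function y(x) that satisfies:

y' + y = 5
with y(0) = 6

General solution: y = 5 + Ce^(-x)
Applying y(0) = 6: C = 6 - 5 = 1
Particular solution: y = 5 + e^(-x)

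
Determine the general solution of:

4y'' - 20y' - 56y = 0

Characteristic equation: 4r² - 20r - 56 = 0
Divide by 4: r² - 5r - 14 = 0
Roots: r = 7, -2 (distinct real)
General solution: y = C₁e^(7x) + C₂e^(-2x)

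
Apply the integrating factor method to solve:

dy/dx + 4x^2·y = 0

Using integrating factor method:

General solution: y = Ce^(-4x^3/3)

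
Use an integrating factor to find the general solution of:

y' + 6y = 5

Using integrating factor method:

General solution: y = 5/6 + Ce^(-6x)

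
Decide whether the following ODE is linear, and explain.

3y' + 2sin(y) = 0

Nonlinear (sin(y) is nonlinear in y)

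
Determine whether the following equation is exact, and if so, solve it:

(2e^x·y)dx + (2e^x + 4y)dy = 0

Verify exactness: ∂M/∂y = ∂N/∂x ✓
Find F(x,y) such that ∂F/∂x = M, ∂F/∂y = N
Solution: 2e^x·y + 2y² = C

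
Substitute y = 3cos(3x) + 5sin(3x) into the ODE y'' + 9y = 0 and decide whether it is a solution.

Verification:
y'' = -27cos(3x) - 45sin(3x)
y'' + 9y = 0 ✓

Yes, it is a solution.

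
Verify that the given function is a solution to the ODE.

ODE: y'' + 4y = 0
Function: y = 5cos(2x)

Verification:
y'' = -20cos(2x)
y'' + 4y = 0 ✓

Yes, it is a solution.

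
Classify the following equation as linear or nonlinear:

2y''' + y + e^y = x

Nonlinear (e^y is nonlinear in y)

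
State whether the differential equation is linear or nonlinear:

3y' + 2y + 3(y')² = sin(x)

Nonlinear ((y')² term)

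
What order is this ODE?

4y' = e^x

The order is 1 (highest derivative is of order 1).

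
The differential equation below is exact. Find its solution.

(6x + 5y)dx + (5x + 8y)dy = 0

Verify exactness: ∂M/∂y = ∂N/∂x ✓
Find F(x,y) such that ∂F/∂x = M, ∂F/∂y = N
Solution: 3x² + 5xy + 4y² = C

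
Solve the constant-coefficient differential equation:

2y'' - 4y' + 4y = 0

Characteristic equation: 2r² - 4r + 4 = 0
Divide by 2: r² - 2r + 2 = 0
Roots: r = 1 ± i (complex conjugates)
General solution: y = e^x(C₁cos(x) + C₂sin(x))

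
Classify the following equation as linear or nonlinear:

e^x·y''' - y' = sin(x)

Linear (y and its derivatives appear to the first power only, no products of y terms)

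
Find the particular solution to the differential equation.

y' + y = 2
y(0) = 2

General solution: y = 2 + Ce^(-x)
Applying y(0) = 2: C = 2 - 2 = 0
Particular solution: y = 2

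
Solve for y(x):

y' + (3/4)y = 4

Using integrating factor method:

General solution: y = 16/3 + Ce^(-3x/4)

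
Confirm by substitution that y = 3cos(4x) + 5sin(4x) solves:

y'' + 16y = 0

Verification:
y'' = -48cos(4x) - 80sin(4x)
y'' + 16y = 0 ✓

Yes, it is a solution.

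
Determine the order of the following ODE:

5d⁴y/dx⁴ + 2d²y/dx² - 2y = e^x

The order is 4 (highest derivative is of order 4).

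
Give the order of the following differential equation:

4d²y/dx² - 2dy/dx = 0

The order is 2 (highest derivative is of order 2).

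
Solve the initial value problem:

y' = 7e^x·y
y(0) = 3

General solution: y = Ce^(7e^x)
Applying IC y(0) = 3:
Particular solution: y = 3e^(7(e^x - 1))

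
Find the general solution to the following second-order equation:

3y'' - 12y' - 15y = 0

Characteristic equation: 3r² - 12r - 15 = 0
Divide by 3: r² - 4r - 5 = 0
Roots: r = 5, -1 (distinct real)
General solution: y = C₁e^(5x) + C₂e^(-x)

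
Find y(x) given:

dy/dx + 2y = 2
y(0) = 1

General solution: y = 1 + Ce^(-2x)
Applying y(0) = 1: C = 1 - 1 = 0
Particular solution: y = 1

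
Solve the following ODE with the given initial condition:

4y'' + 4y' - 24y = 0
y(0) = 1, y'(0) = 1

General solution: y = C₁e^(2x) + C₂e^(-3x)
Applying ICs: C₁ = 4/5, C₂ = 1/5
Particular solution: y = (4/5)e^(2x) + (1/5)e^(-3x)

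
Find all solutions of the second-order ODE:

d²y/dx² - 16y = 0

Characteristic equation: r² - 16 = 0
Roots: r = 4, -4 (distinct real)
General solution: y = C₁e^(4x) + C₂e^(-4x)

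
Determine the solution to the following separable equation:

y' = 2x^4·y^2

Separating variables and integrating:
-1/y = 2x^5/5 + C

General solution: y^-1 = (-2/5)x^5 + C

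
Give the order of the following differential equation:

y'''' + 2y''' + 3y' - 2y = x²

The order is 4 (highest derivative is of order 4).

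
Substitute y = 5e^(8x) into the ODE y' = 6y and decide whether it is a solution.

Verification:
y = 5e^(8x)
y' = 40e^(8x)
But 6y = 30e^(8x)
y' ≠ 6y — the derivative does not match

No, it is not a solution.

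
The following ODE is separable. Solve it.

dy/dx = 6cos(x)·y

Separating variables and integrating:
ln|y| = 6sin(x) + C

General solution: y = Ce^(6sin(x))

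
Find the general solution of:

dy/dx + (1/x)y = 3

Using integrating factor method:

General solution: y = (3/2)x + C/x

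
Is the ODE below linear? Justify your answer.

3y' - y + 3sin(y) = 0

No. Nonlinear (sin(y) is nonlinear in y)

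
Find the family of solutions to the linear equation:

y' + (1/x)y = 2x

Using integrating factor method:

General solution: y = (2/3)x^2 + C/x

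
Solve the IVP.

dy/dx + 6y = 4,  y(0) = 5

General solution: y = 2/3 + Ce^(-6x)
Applying y(0) = 5: C = 5 - 2/3 = 13/3
Particular solution: y = 2/3 + (13/3)e^(-6x)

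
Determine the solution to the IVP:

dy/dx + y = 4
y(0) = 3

General solution: y = 4 + Ce^(-x)
Applying y(0) = 3: C = 3 - 4 = -1
Particular solution: y = 4 - e^(-x)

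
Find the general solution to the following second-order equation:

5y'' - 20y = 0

Characteristic equation: 5r² - 20 = 0
Divide by 5: r² - 4 = 0
Roots: r = 2, -2 (distinct real)
General solution: y = C₁e^(2x) + C₂e^(-2x)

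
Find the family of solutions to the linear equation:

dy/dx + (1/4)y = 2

Using integrating factor method:

General solution: y = 8 + Ce^(-x/4)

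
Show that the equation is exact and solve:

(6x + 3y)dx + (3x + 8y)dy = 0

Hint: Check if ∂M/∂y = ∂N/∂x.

Verify exactness: ∂M/∂y = ∂N/∂x ✓
Find F(x,y) such that ∂F/∂x = M, ∂F/∂y = N
Solution: 3x² + 3xy + 4y² = C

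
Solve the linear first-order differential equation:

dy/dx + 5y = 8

Using integrating factor method:

General solution: y = 8/5 + Ce^(-5x)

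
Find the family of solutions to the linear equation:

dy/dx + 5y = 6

Using integrating factor method:

General solution: y = 6/5 + Ce^(-5x)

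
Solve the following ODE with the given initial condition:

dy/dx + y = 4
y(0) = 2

General solution: y = 4 + Ce^(-x)
Applying y(0) = 2: C = 2 - 4 = -2
Particular solution: y = 4 - 2e^(-x)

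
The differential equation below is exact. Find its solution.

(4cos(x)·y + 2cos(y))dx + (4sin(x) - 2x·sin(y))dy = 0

Verify exactness: ∂M/∂y = ∂N/∂x ✓
Find F(x,y) such that ∂F/∂x = M, ∂F/∂y = N
Solution: 4sin(x)·y + 2x·cos(y) = C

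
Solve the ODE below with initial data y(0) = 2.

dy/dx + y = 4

General solution: y = 4 + Ce^(-x)
Applying y(0) = 2: C = 2 - 4 = -2
Particular solution: y = 4 - 2e^(-x)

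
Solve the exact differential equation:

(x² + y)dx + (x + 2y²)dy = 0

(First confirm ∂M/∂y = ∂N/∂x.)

Verify exactness: ∂M/∂y = ∂N/∂x ✓
Find F(x,y) such that ∂F/∂x = M, ∂F/∂y = N
Solution: x³/3 + xy + 2y³/3 = C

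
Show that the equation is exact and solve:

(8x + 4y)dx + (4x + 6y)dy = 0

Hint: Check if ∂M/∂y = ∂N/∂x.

Verify exactness: ∂M/∂y = ∂N/∂x ✓
Find F(x,y) such that ∂F/∂x = M, ∂F/∂y = N
Solution: 4x² + 4xy + 3y² = C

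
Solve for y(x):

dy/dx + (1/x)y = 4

Using integrating factor method:

General solution: y = 2x + C/x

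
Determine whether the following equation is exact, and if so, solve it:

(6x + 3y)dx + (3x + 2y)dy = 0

Verify exactness: ∂M/∂y = ∂N/∂x ✓
Find F(x,y) such that ∂F/∂x = M, ∂F/∂y = N
Solution: 3x² + 3xy + y² = C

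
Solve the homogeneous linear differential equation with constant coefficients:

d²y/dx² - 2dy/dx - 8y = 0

Characteristic equation: r² - 2r - 8 = 0
Roots: r = 4, -2 (distinct real)
General solution: y = C₁e^(4x) + C₂e^(-2x)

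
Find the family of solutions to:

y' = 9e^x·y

Separating variables and integrating:
ln|y| = 9e^x + C

General solution: y = Ce^(9e^x)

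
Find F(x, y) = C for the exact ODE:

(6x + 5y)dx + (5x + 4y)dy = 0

Verify exactness: ∂M/∂y = ∂N/∂x ✓
Find F(x,y) such that ∂F/∂x = M, ∂F/∂y = N
Solution: 3x² + 5xy + 2y² = C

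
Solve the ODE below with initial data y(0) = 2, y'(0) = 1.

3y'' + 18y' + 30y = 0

General solution: y = e^(-3x)(C₁cos(x) + C₂sin(x))
Complex roots r = -3 ± i
Applying ICs: C₁ = 2, C₂ = 7
Particular solution: y = e^(-3x)(2cos(x) + 7sin(x))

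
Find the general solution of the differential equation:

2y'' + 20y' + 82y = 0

Characteristic equation: 2r² + 20r + 82 = 0
Divide by 2: r² + 10r + 41 = 0
Roots: r = -5 ± 4i (complex conjugates)
General solution: y = e^(-5x)(C₁cos(4x) + C₂sin(4x))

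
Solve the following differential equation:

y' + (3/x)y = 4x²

Using integrating factor method:

General solution: y = (2/3)x^3 + Cx^(-3)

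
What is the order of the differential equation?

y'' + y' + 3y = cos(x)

The order is 2 (highest derivative is of order 2).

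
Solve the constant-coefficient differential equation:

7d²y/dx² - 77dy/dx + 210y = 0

Characteristic equation: 7r² - 77r + 210 = 0
Divide by 7: r² - 11r + 30 = 0
Roots: r = 6, 5 (distinct real)
General solution: y = C₁e^(6x) + C₂e^(5x)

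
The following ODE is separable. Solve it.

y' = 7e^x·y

Separating variables and integrating:
ln|y| = 7e^x + C

General solution: y = Ce^(7e^x)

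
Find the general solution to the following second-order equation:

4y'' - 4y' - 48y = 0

Characteristic equation: 4r² - 4r - 48 = 0
Divide by 4: r² - r - 12 = 0
Roots: r = 4, -3 (distinct real)
General solution: y = C₁e^(4x) + C₂e^(-3x)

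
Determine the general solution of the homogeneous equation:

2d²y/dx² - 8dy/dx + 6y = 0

Characteristic equation: 2r² - 8r + 6 = 0
Divide by 2: r² - 4r + 3 = 0
Roots: r = 1, 3 (distinct real)
General solution: y = C₁e^x + C₂e^(3x)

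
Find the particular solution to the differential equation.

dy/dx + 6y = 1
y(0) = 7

General solution: y = 1/6 + Ce^(-6x)
Applying y(0) = 7: C = 7 - 1/6 = 41/6
Particular solution: y = 1/6 + (41/6)e^(-6x)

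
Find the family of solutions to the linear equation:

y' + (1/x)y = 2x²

Using integrating factor method:

General solution: y = (1/2)x^3 + C/x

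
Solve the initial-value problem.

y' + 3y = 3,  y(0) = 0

General solution: y = 1 + Ce^(-3x)
Applying y(0) = 0: C = 0 - 1 = -1
Particular solution: y = 1 - e^(-3x)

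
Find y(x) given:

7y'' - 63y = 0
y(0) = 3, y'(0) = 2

General solution: y = C₁e^(3x) + C₂e^(-3x)
Applying ICs: C₁ = 11/6, C₂ = 7/6
Particular solution: y = (11/6)e^(3x) + (7/6)e^(-3x)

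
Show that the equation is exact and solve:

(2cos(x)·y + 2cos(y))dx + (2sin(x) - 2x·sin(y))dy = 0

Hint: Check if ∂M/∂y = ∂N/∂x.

Verify exactness: ∂M/∂y = ∂N/∂x ✓
Find F(x,y) such that ∂F/∂x = M, ∂F/∂y = N
Solution: 2sin(x)·y + 2x·cos(y) = C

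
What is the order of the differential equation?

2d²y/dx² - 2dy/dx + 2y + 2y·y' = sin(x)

The order is 2 (highest derivative is of order 2).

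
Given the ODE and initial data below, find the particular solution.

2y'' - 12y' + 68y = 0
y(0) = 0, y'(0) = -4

General solution: y = e^(3x)(C₁cos(5x) + C₂sin(5x))
Complex roots r = 3 ± 5i
Applying ICs: C₁ = 0, C₂ = -4/5
Particular solution: y = e^(3x)(-(4/5)sin(5x))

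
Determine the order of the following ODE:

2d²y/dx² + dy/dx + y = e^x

The order is 2 (highest derivative is of order 2).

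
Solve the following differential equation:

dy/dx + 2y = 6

Using integrating factor method:

General solution: y = 3 + Ce^(-2x)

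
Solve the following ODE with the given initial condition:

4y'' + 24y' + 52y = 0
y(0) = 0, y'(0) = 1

General solution: y = e^(-3x)(C₁cos(2x) + C₂sin(2x))
Complex roots r = -3 ± 2i
Applying ICs: C₁ = 0, C₂ = 1/2
Particular solution: y = e^(-3x)((1/2)sin(2x))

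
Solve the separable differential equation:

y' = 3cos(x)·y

Separating variables and integrating:
ln|y| = 3sin(x) + C

General solution: y = Ce^(3sin(x))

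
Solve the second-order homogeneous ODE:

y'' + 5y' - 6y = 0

Characteristic equation: r² + 5r - 6 = 0
Roots: r = 1, -6 (distinct real)
General solution: y = C₁e^x + C₂e^(-6x)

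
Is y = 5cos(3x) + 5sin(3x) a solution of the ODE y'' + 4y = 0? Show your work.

Verification:
y'' = -45cos(3x) - 45sin(3x)
y'' + 4y ≠ 0 (frequency mismatch: got 9 instead of 4)

No, it is not a solution.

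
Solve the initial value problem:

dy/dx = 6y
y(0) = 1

General solution: y = Ce^(6x)
Applying IC y(0) = 1:
Particular solution: y = e^(6x)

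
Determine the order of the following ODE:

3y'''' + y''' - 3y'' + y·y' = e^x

The order is 4 (highest derivative is of order 4).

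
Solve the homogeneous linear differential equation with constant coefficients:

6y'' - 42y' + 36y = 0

Characteristic equation: 6r² - 42r + 36 = 0
Divide by 6: r² - 7r + 6 = 0
Roots: r = 1, 6 (distinct real)
General solution: y = C₁e^x + C₂e^(6x)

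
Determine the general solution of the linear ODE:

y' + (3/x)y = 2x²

Using integrating factor method:

General solution: y = (1/3)x^3 + Cx^(-3)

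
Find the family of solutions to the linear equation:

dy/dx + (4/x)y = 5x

Using integrating factor method:

General solution: y = (5/6)x^2 + Cx^(-4)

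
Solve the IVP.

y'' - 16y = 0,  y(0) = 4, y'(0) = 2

General solution: y = C₁e^(4x) + C₂e^(-4x)
Applying ICs: C₁ = 9/4, C₂ = 7/4
Particular solution: y = (9/4)e^(4x) + (7/4)e^(-4x)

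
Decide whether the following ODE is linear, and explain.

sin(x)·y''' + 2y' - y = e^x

Linear (y and its derivatives appear to the first power only, no products of y terms)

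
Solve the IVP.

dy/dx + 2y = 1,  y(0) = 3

General solution: y = 1/2 + Ce^(-2x)
Applying y(0) = 3: C = 3 - 1/2 = 5/2
Particular solution: y = 1/2 + (5/2)e^(-2x)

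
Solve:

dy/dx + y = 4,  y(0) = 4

General solution: y = 4 + Ce^(-x)
Applying y(0) = 4: C = 4 - 4 = 0
Particular solution: y = 4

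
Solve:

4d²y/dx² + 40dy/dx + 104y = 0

Characteristic equation: 4r² + 40r + 104 = 0
Divide by 4: r² + 10r + 26 = 0
Roots: r = -5 ± i (complex conjugates)
General solution: y = e^(-5x)(C₁cos(x) + C₂sin(x))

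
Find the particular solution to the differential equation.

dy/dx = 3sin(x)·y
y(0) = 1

General solution: y = Ce^(-3cos(x))
Applying IC y(0) = 1:
Particular solution: y = e^(3(1-cos(x)))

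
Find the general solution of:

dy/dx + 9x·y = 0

Using integrating factor method:

General solution: y = Ce^(-9x^2/2)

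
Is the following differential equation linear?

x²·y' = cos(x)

Yes. Linear (y and its derivatives appear to the first power only, no products of y terms)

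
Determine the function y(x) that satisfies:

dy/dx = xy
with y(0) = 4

General solution: y = Ce^(x²/2)
Applying IC y(0) = 4:
Particular solution: y = 4e^(x²/2)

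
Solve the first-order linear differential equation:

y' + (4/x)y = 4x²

Using integrating factor method:

General solution: y = (4/7)x^3 + Cx^(-4)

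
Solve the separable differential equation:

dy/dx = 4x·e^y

Separating variables and integrating:
-e^(-y) = 2x² + C

General solution: y = -ln(C - 2x²)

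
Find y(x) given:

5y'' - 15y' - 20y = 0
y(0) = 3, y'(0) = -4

General solution: y = C₁e^(4x) + C₂e^(-x)
Applying ICs: C₁ = -1/5, C₂ = 16/5
Particular solution: y = -(1/5)e^(4x) + (16/5)e^(-x)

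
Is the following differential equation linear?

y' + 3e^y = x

No. Nonlinear (e^y is nonlinear in y)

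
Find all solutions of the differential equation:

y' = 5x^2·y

Separating variables and integrating:
ln|y| = 5x^3/3 + C

General solution: y = Ce^(5x^3/3)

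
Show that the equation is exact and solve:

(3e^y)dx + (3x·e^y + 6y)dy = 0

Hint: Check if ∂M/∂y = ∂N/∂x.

Verify exactness: ∂M/∂y = ∂N/∂x ✓
Find F(x,y) such that ∂F/∂x = M, ∂F/∂y = N
Solution: 3x·e^y + 3y² = C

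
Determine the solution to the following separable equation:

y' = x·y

Separating variables and integrating:
ln|y| = x^2/2 + C

General solution: y = Ce^(x^2/2)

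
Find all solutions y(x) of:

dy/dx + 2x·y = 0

Using integrating factor method:

General solution: y = Ce^(-x^2)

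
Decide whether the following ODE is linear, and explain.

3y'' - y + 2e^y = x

Nonlinear (e^y is nonlinear in y)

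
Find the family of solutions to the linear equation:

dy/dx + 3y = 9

Using integrating factor method:

General solution: y = 3 + Ce^(-3x)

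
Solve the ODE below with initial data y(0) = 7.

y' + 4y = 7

General solution: y = 7/4 + Ce^(-4x)
Applying y(0) = 7: C = 7 - 7/4 = 21/4
Particular solution: y = 7/4 + (21/4)e^(-4x)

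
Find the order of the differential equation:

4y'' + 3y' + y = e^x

The order is 2 (highest derivative is of order 2).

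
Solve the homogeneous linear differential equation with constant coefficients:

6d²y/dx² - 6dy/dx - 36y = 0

Characteristic equation: 6r² - 6r - 36 = 0
Divide by 6: r² - r - 6 = 0
Roots: r = 3, -2 (distinct real)
General solution: y = C₁e^(3x) + C₂e^(-2x)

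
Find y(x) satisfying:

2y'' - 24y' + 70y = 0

Characteristic equation: 2r² - 24r + 70 = 0
Divide by 2: r² - 12r + 35 = 0
Roots: r = 7, 5 (distinct real)
General solution: y = C₁e^(7x) + C₂e^(5x)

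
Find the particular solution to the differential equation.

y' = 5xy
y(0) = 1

General solution: y = Ce^(5x²/2)
Applying IC y(0) = 1:
Particular solution: y = e^(5x²/2)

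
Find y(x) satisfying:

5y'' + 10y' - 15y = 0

Characteristic equation: 5r² + 10r - 15 = 0
Divide by 5: r² + 2r - 3 = 0
Roots: r = 1, -3 (distinct real)
General solution: y = C₁e^x + C₂e^(-3x)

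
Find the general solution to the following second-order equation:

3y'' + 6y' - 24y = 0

Characteristic equation: 3r² + 6r - 24 = 0
Divide by 3: r² + 2r - 8 = 0
Roots: r = 2, -4 (distinct real)
General solution: y = C₁e^(2x) + C₂e^(-4x)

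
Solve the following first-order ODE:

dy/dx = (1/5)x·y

Separating variables and integrating:
ln|y| = x^2/10 + C

General solution: y = Ce^(x^2/10)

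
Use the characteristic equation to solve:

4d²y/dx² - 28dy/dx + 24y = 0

Characteristic equation: 4r² - 28r + 24 = 0
Divide by 4: r² - 7r + 6 = 0
Roots: r = 6, 1 (distinct real)
General solution: y = C₁e^(6x) + C₂e^x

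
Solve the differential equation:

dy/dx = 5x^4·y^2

Separating variables and integrating:
-1/y = x^5 + C

General solution: y^-1 = -x^5 + C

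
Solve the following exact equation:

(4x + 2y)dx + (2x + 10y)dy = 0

Verify exactness: ∂M/∂y = ∂N/∂x ✓
Find F(x,y) such that ∂F/∂x = M, ∂F/∂y = N
Solution: 2x² + 2xy + 5y² = C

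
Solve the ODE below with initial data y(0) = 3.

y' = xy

General solution: y = Ce^(x²/2)
Applying IC y(0) = 3:
Particular solution: y = 3e^(x²/2)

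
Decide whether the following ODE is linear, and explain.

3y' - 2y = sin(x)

Linear (y and its derivatives appear to the first power only, no products of y terms)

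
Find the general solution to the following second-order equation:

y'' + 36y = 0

Characteristic equation: r² + 36 = 0
Roots: r = ±6i (complex conjugates)
General solution: y = C₁cos(6x) + C₂sin(6x)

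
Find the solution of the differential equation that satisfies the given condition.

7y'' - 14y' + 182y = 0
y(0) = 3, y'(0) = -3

General solution: y = e^x(C₁cos(5x) + C₂sin(5x))
Complex roots r = 1 ± 5i
Applying ICs: C₁ = 3, C₂ = -6/5
Particular solution: y = e^x(3cos(5x) - (6/5)sin(5x))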